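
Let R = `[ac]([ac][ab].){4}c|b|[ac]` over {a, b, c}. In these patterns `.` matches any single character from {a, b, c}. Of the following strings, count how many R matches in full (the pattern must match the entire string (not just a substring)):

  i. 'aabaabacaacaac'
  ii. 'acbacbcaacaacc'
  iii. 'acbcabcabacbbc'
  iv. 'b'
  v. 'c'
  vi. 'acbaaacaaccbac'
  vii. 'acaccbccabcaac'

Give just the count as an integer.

i → match
ii → match
iii → match
iv → match
v → match
vi → match
vii → match
Total matched: 7

7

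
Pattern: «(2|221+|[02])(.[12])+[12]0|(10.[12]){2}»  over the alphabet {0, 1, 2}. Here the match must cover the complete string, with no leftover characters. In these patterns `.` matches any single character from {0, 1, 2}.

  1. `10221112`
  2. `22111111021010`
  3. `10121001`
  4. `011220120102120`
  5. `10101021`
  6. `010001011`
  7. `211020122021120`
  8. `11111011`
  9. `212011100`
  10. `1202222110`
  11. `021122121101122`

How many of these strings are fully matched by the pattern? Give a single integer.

2

1. `10221112` → no match
2 → no match
3. `10121001` → match
4 → no match
5. `10101021` → no match
6. `010001011` → no match
7 → match
8. `11111011` → no match
9. `212011100` → no match
10. `1202222110` → no match
11 → no match
Total matched: 2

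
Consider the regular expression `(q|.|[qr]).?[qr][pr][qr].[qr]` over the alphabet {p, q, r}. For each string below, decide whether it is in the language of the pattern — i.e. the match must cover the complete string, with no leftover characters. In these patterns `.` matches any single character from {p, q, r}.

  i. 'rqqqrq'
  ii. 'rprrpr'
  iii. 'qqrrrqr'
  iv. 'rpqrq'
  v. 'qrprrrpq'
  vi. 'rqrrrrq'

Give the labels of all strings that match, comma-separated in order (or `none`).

i → no match
ii → no match
iii → match
iv → no match
v → no match
vi → match

iii, vi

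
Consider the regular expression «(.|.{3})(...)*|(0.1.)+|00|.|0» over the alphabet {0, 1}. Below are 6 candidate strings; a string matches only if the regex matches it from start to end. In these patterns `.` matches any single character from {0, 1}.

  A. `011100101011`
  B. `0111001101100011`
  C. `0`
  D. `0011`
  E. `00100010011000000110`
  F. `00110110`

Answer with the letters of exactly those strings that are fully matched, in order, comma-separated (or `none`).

A, B, C, D, F

A → match
B → match
C → match
D → match
E → no match
F → match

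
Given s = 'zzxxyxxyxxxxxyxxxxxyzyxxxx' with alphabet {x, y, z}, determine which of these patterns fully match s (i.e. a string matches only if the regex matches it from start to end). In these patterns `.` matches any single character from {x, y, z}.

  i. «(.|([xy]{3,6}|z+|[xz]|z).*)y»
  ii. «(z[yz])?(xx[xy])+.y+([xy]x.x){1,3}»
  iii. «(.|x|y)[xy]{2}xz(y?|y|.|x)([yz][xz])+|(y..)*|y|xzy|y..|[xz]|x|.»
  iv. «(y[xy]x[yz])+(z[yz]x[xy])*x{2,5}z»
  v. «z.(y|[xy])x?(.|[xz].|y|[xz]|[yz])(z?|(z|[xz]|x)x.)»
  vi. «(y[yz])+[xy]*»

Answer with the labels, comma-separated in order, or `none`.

ii

i → no match — must end with 'y'
ii → match
iii → no match
iv → no match — must start with 'y'
v → no match
vi → no match — must start with 'y'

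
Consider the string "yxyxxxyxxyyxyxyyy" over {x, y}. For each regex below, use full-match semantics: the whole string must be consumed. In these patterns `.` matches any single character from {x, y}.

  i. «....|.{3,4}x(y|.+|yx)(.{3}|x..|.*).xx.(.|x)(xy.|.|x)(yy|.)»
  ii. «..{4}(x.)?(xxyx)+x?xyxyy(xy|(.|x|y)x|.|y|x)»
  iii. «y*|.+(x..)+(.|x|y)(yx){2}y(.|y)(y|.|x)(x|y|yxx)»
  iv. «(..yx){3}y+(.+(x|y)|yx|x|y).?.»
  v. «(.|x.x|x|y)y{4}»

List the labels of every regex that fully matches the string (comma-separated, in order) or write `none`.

iv

i → no match
ii → no match
iii → no match
iv → match
v → no match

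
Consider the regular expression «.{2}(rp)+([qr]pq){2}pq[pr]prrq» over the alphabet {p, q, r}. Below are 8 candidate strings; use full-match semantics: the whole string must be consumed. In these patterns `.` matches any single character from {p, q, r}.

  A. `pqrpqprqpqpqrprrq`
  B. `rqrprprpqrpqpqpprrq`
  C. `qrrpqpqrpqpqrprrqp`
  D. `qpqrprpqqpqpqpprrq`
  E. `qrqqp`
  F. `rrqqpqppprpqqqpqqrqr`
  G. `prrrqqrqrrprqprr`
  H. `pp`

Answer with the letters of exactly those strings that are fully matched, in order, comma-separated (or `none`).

B

A → no match
B → match
C → no match — must end with `prrq`
D → no match
E → no match — must end with `prrq`
F → no match — must end with `prrq`
G → no match — must end with `prrq`
H → no match — must end with `prrq`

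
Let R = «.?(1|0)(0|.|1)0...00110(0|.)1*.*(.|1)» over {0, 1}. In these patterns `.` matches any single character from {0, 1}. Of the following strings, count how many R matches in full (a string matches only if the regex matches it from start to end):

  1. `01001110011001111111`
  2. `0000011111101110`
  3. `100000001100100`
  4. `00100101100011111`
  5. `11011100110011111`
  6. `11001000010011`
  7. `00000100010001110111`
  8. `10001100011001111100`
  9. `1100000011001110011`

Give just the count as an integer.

1 → match
2 → no match
3 → match
4 → no match
5 → match
6 → no match
7 → no match
8 → match
9 → match
Total matched: 5

5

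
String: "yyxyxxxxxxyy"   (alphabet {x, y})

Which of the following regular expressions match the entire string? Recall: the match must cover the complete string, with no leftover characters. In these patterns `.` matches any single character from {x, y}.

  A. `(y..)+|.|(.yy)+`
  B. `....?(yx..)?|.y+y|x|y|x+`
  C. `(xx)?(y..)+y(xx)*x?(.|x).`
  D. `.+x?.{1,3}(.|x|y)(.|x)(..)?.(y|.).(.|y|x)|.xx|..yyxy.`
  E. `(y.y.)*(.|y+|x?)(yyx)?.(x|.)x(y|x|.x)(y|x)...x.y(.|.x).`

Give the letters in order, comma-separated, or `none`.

C, D

A → no match
B → no match
C → match
D → match
E → no match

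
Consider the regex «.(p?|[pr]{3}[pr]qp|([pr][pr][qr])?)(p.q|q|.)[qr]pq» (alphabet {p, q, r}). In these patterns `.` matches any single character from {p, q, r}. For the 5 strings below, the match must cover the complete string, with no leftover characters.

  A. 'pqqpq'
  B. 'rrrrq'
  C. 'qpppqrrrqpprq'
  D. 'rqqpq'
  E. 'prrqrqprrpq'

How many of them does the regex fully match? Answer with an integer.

2

A → match
B → no match — must end with 'pq'
C → no match — must end with 'pq'
D → match
E → no match
Total matched: 2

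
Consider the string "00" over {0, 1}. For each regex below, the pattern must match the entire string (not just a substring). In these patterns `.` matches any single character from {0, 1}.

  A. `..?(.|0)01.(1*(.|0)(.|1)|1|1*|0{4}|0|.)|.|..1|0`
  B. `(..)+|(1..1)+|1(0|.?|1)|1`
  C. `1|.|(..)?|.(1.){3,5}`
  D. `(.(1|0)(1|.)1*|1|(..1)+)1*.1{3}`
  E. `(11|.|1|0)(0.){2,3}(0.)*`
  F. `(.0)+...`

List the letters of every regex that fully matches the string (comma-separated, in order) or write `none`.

A → no match
B → match
C → match
D → no match — must end with "1"
E → no match
F → no match

B, C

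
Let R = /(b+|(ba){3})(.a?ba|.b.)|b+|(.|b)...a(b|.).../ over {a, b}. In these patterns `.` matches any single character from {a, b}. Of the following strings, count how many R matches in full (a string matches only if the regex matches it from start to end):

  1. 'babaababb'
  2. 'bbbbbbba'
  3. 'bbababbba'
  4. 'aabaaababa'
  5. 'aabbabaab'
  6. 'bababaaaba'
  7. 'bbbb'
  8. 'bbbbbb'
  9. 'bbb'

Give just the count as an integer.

8

1 → match
2 → match
3 → match
4 → no match
5 → match
6 → match
7 → match
8 → match
9 → match
Total matched: 8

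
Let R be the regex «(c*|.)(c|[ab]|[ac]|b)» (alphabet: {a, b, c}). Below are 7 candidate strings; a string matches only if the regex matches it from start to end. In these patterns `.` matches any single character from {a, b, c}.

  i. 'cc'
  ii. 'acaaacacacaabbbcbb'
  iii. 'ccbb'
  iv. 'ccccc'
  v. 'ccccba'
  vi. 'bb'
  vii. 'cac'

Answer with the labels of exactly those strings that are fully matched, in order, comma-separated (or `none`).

i → match
ii → no match
iii → no match
iv → match
v → no match
vi → match
vii → no match

i, iv, vi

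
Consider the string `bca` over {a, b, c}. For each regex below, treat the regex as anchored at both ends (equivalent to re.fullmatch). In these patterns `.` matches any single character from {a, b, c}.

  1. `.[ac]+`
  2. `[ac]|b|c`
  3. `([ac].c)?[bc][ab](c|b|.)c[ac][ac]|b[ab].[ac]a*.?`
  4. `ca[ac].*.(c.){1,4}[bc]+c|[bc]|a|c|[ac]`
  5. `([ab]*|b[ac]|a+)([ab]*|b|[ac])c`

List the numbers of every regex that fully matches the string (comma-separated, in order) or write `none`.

1 → match
2 → no match
3 → no match
4 → no match
5 → no match — must end with `c`

1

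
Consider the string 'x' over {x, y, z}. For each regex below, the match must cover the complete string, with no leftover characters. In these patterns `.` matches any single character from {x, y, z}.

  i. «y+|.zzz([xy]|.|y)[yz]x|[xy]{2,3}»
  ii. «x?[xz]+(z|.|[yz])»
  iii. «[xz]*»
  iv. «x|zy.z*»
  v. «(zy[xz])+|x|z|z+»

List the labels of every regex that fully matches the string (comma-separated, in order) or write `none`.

i → no match
ii → no match
iii → match
iv → match
v → match

iii, iv, v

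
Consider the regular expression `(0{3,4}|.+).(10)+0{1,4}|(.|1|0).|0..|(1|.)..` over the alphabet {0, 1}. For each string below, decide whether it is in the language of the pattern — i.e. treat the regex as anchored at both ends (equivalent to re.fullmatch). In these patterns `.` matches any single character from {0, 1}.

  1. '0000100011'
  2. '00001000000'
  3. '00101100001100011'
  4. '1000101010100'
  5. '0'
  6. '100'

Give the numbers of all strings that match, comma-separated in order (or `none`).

4, 6

1 → no match
2 → no match
3 → no match
4 → match
5 → no match
6 → match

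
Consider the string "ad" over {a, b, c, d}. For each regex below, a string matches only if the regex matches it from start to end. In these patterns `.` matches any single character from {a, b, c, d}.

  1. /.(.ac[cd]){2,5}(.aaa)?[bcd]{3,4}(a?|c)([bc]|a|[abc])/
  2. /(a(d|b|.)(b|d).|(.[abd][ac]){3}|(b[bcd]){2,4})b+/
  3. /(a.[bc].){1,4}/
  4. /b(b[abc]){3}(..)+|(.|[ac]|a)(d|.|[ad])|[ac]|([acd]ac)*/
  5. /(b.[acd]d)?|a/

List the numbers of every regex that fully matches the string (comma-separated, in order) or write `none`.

1 → no match
2 → no match — must end with "b"
3 → no match
4 → match
5 → no match

4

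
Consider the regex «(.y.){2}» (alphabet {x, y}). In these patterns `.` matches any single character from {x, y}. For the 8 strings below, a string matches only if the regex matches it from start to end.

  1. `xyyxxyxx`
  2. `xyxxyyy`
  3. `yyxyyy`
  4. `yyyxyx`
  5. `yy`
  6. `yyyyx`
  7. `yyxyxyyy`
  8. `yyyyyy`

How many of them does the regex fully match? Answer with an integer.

3

1 → no match
2 → no match
3 → match
4 → match
5 → no match
6 → no match
7 → no match
8 → match
Total matched: 3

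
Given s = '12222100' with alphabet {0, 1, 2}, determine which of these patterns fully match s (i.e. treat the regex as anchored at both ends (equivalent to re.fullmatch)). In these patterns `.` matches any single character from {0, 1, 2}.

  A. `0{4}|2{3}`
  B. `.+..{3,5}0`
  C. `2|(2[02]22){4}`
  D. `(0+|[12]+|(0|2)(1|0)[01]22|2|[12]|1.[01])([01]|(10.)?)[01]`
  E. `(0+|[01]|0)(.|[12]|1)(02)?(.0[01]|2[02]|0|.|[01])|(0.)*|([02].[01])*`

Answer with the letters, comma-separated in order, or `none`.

B, D

A → no match
B → match
C → no match — must start with '2'
D → match
E → no match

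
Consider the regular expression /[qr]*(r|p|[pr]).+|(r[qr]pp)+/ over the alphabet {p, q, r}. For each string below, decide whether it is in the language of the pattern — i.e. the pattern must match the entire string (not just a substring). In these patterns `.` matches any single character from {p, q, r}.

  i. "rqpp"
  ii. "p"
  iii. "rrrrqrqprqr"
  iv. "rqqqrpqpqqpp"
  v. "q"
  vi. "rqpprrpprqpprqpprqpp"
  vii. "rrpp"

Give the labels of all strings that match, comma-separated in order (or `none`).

i. "rqpp" → match
ii. "p" → no match
iii. "rrrrqrqprqr" → match
iv. "rqqqrpqpqqpp" → match
v. "q" → no match
vi → match
vii. "rrpp" → match

i, iii, iv, vi, vii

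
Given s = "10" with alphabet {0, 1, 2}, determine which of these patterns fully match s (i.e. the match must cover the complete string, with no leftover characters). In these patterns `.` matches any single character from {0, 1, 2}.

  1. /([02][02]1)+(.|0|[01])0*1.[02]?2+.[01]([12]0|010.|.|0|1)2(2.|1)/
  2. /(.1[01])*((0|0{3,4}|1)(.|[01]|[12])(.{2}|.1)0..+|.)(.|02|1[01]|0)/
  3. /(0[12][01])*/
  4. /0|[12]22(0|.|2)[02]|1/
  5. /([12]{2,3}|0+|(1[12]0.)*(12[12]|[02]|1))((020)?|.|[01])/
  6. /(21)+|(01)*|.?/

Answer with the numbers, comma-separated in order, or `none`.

2, 5

1 → no match
2 → match
3 → no match
4 → no match
5 → match
6 → no match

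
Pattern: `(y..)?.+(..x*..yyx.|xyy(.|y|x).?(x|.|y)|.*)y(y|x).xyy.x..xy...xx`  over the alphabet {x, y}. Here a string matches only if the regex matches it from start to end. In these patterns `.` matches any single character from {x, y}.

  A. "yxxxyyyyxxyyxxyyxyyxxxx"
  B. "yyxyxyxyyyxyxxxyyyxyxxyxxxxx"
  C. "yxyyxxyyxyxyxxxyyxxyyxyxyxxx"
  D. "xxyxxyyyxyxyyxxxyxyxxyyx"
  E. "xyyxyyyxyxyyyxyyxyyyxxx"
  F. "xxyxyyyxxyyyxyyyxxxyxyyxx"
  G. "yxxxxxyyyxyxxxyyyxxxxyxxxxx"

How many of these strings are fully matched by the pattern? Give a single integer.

A → match
B → match
C → match
D → no match — must end with "xx"
E → match
F → no match
G → match
Total matched: 5

5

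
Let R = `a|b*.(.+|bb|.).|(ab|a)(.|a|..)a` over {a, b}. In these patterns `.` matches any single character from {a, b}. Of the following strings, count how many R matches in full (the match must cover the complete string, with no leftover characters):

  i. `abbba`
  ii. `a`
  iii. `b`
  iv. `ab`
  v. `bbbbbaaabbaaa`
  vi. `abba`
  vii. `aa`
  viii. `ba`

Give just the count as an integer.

i → match
ii → match
iii → no match
iv → no match
v → match
vi → match
vii → no match
viii → no match
Total matched: 4

4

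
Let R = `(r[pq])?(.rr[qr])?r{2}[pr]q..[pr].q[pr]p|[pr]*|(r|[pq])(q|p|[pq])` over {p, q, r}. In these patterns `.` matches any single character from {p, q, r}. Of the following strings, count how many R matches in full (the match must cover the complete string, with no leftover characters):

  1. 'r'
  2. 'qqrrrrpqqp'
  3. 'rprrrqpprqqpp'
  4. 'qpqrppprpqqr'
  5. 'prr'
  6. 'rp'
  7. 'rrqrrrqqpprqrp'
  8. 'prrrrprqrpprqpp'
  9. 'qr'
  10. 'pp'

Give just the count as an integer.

1 → match
2 → no match
3 → match
4 → no match
5 → match
6 → match
7 → no match
8 → no match
9 → no match
10 → match
Total matched: 5

5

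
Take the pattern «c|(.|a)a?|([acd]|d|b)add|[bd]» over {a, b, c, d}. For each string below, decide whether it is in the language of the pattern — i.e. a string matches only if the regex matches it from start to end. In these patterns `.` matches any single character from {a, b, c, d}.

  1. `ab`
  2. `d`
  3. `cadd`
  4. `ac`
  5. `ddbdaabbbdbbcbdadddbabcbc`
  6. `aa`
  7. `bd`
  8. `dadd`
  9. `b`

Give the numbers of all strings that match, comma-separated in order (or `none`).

1 → no match
2 → match
3 → match
4 → no match
5 → no match
6 → match
7 → no match
8 → match
9 → match

2, 3, 6, 8, 9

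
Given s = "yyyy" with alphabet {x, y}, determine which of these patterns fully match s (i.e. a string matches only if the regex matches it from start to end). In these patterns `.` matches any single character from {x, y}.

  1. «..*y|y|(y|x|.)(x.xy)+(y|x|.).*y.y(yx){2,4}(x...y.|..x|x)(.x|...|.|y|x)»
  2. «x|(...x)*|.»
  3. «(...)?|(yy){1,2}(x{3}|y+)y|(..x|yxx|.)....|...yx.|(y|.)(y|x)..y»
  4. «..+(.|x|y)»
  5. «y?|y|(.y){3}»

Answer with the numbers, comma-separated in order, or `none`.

1, 3, 4

1 → match
2 → no match
3 → match
4 → match
5 → no match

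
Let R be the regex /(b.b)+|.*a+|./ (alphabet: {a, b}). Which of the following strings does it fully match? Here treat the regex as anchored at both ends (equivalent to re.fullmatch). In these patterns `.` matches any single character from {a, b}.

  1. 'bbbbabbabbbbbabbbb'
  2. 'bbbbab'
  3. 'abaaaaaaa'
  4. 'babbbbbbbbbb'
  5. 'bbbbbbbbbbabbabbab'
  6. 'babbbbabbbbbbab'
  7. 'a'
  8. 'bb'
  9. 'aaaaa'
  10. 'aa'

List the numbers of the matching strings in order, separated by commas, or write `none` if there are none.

1 → match
2 → match
3 → match
4 → match
5 → match
6 → no match
7 → match
8 → no match
9 → match
10 → match

1, 2, 3, 4, 5, 7, 9, 10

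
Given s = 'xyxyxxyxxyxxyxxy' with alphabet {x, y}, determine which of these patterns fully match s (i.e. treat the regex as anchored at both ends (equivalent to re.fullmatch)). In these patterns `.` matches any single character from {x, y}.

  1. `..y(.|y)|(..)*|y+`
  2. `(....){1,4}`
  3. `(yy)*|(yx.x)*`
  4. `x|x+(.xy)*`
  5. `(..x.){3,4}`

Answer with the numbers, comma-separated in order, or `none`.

1 → match
2 → match
3 → no match
4 → match
5 → no match

1, 2, 4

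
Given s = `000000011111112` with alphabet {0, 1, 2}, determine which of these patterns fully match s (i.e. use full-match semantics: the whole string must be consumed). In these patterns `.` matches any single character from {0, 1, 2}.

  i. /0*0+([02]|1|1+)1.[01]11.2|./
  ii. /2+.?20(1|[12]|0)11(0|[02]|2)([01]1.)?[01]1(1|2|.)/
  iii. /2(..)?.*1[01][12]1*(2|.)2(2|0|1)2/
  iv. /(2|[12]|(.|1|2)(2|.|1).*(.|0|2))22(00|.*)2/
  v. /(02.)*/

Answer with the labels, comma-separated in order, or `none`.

i

i → match
ii → no match — must start with `2`
iii → no match — must start with `2`
iv → no match
v → no match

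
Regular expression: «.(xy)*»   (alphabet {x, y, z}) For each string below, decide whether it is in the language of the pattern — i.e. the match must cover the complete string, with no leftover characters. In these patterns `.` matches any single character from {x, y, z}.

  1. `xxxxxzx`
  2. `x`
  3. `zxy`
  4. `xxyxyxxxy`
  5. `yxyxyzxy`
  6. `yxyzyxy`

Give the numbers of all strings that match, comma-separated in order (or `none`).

1 → no match
2 → match
3 → match
4 → no match
5 → no match
6 → no match

2, 3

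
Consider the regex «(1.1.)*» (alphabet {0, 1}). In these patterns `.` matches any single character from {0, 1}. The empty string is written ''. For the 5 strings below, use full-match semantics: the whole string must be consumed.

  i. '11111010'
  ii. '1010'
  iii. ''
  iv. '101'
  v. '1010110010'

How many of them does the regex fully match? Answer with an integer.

3

i → match
ii → match
iii → match
iv → no match
v → no match
Total matched: 3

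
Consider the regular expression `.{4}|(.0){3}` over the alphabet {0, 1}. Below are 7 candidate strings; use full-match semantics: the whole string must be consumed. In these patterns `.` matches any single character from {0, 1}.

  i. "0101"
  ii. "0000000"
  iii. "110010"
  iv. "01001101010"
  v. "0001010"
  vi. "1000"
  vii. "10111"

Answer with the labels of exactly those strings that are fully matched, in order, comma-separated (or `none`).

i, vi

i → match
ii → no match
iii → no match
iv → no match
v → no match
vi → match
vii → no match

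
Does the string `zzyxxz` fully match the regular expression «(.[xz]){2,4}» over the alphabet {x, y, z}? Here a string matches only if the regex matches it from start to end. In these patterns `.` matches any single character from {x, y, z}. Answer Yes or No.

Yes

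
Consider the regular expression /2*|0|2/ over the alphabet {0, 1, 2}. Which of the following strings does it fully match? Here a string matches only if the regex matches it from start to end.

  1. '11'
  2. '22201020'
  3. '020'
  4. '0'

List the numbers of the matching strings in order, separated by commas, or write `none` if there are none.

1 → no match
2 → no match
3 → no match
4 → match

4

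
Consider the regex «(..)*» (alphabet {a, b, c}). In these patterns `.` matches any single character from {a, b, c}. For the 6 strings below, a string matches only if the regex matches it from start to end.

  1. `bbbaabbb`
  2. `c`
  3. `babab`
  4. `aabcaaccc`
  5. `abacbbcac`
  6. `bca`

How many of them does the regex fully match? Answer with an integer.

1. `bbbaabbb` → match
2. `c` → no match
3. `babab` → no match
4. `aabcaaccc` → no match
5. `abacbbcac` → no match
6. `bca` → no match
Total matched: 1

1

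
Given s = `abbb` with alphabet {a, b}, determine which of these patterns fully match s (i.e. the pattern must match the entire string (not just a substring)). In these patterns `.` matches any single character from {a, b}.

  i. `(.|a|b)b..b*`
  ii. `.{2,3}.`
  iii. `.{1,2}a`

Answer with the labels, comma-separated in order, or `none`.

i, ii

i → match
ii → match
iii → no match — must end with `a`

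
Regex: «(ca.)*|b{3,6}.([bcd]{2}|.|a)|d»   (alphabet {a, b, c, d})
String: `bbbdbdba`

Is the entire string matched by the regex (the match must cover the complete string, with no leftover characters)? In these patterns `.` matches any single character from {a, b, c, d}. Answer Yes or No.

No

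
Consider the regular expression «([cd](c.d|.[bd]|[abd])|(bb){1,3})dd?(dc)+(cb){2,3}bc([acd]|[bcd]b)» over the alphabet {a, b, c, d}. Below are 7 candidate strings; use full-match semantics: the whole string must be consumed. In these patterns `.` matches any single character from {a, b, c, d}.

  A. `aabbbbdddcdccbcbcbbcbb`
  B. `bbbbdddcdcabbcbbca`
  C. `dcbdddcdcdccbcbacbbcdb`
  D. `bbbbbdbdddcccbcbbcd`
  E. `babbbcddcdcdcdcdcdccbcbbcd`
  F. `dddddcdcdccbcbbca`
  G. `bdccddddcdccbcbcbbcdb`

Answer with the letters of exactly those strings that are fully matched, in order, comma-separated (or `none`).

A → no match
B → no match
C → no match
D → no match
E → no match
F → match
G → no match

F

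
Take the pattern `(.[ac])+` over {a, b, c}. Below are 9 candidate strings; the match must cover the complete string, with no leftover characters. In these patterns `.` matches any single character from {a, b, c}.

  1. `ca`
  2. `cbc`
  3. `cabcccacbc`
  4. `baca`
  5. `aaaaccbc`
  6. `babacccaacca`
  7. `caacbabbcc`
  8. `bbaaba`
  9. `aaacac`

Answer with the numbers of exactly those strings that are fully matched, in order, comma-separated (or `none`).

1 → match
2 → no match
3 → match
4 → match
5 → match
6 → match
7 → no match
8 → no match
9 → match

1, 3, 4, 5, 6, 9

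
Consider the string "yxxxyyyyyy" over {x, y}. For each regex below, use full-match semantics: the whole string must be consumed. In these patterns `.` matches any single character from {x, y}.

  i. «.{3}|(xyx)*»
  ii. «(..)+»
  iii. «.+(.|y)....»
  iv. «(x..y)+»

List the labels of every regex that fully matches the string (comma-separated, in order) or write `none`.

i → no match
ii → match
iii → match
iv → no match — must start with "x"

ii, iii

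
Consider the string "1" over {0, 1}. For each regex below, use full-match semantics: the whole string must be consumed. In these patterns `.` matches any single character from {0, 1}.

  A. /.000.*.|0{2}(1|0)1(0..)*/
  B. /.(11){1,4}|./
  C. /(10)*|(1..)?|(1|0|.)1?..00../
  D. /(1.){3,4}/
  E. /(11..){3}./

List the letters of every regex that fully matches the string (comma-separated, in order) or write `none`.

A → no match
B → match
C → no match
D → no match
E → no match — must start with "11"

B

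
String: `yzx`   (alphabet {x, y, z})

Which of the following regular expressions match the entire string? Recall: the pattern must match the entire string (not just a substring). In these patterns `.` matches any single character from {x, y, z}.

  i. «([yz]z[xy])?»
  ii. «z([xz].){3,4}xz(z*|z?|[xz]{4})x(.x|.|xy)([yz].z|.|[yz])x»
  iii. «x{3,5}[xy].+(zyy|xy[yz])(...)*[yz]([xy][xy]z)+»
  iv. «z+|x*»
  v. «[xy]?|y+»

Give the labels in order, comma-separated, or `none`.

i

i → match
ii → no match — must start with `z`
iii → no match — must start with `x`
iv → no match
v → no match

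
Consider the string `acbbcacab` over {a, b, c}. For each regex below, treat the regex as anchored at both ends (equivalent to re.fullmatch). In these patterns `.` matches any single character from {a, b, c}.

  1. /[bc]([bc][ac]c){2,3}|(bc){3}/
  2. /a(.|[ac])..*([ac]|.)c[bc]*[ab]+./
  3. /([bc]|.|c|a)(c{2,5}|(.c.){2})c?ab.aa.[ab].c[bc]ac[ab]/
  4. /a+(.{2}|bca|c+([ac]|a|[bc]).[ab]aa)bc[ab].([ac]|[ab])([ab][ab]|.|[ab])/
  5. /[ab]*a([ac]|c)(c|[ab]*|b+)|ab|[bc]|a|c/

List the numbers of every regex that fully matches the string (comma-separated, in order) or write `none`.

2, 4

1 → no match
2 → match
3 → no match
4 → match
5 → no match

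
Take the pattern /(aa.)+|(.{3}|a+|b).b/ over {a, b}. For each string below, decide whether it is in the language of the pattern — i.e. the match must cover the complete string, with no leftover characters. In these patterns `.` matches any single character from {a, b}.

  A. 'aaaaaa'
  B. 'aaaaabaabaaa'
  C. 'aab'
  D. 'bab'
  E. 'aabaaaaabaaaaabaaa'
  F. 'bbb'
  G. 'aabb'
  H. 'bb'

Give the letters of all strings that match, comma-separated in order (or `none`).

A → match
B → match
C → match
D → match
E → match
F → match
G → match
H → no match

A, B, C, D, E, F, G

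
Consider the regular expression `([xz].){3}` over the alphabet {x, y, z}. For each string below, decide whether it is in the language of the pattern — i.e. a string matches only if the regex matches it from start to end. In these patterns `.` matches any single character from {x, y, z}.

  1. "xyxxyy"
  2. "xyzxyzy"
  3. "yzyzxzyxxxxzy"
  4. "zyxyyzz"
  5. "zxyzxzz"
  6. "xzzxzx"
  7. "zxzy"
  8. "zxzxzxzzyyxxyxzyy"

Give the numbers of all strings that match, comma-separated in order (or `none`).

1 → no match
2 → no match
3 → no match
4 → no match
5 → no match
6 → match
7 → no match
8 → no match

6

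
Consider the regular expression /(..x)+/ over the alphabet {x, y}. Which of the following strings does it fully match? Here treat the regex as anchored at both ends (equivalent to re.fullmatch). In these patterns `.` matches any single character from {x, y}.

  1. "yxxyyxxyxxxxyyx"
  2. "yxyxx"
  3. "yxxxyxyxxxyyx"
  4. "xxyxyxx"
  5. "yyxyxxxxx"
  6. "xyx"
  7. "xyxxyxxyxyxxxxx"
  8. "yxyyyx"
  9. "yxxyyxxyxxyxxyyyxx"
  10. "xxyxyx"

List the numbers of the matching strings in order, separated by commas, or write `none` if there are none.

1 → match
2 → no match
3 → no match
4 → no match
5 → match
6 → match
7 → match
8 → no match
9 → no match
10 → no match

1, 5, 6, 7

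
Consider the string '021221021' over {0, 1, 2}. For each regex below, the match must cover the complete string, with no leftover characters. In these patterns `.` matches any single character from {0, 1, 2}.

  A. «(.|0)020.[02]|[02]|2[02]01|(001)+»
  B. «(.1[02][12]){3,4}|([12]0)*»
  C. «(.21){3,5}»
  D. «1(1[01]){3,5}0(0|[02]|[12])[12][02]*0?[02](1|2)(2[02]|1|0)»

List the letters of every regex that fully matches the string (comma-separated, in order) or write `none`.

C

A → no match
B → no match
C → match
D → no match — must start with '11'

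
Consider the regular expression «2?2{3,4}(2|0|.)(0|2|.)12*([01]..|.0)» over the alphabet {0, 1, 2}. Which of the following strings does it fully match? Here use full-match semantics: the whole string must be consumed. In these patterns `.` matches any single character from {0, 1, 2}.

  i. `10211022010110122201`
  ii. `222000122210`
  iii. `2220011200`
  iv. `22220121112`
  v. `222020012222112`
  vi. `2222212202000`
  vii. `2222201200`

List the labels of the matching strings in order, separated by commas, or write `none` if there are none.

vii

i → no match
ii → no match
iii → no match
iv → no match
v → no match
vi → no match
vii → match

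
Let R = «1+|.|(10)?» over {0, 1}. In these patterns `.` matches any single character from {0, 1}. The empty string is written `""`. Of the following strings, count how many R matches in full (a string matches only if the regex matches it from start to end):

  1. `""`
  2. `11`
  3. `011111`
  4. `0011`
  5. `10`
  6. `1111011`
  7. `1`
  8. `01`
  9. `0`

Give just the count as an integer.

1 → match
2 → match
3 → no match
4 → no match
5 → match
6 → no match
7 → match
8 → no match
9 → match
Total matched: 5

5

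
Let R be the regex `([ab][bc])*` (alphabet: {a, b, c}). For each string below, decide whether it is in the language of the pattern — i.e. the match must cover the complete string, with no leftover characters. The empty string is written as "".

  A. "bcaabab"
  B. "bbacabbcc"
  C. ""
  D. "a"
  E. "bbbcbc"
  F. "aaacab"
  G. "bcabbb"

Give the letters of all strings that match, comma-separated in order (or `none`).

A. "bcaabab" → no match
B. "bbacabbcc" → no match
C. "" → match
D. "a" → no match
E. "bbbcbc" → match
F. "aaacab" → no match
G. "bcabbb" → match

C, E, G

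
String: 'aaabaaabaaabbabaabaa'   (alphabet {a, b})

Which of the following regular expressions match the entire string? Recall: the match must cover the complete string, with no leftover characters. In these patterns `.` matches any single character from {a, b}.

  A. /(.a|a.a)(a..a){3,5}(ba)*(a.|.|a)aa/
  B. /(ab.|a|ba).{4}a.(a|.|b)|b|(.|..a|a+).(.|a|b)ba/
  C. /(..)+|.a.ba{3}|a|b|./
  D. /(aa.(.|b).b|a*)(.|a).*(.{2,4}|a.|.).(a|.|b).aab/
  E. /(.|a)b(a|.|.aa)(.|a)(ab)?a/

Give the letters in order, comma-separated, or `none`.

A, C

A → match
B → no match
C → match
D → no match — must end with 'aab'
E → no match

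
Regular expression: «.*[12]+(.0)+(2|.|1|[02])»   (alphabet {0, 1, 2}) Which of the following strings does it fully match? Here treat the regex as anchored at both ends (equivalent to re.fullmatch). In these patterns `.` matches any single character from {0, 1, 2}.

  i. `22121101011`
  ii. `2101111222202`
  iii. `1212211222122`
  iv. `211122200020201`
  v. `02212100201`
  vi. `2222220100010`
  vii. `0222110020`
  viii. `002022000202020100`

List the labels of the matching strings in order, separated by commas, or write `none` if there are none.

i. `22121101011` → no match
ii → match
iii → no match
iv → match
v. `02212100201` → match
vi → no match
vii. `0222110020` → no match
viii → match

ii, iv, v, viii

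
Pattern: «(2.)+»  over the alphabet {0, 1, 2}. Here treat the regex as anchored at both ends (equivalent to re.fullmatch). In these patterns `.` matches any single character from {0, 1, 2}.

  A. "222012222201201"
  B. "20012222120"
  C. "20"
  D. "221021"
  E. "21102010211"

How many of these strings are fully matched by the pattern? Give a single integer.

A → no match
B → no match
C → match
D → no match
E → no match
Total matched: 1

1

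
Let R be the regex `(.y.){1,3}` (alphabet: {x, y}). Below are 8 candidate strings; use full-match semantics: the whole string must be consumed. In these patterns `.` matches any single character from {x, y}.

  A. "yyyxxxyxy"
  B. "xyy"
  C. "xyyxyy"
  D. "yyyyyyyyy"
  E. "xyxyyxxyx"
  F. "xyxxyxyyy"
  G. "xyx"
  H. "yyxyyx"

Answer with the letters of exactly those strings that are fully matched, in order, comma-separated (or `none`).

A → no match
B → match
C → match
D → match
E → match
F → match
G → match
H → match

B, C, D, E, F, G, H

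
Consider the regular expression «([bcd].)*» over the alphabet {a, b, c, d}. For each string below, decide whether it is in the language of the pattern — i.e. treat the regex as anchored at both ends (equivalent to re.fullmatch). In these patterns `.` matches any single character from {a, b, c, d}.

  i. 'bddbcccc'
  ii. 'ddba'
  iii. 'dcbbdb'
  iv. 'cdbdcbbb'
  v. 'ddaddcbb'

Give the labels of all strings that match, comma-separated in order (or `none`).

i → match
ii → match
iii → match
iv → match
v → no match

i, ii, iii, iv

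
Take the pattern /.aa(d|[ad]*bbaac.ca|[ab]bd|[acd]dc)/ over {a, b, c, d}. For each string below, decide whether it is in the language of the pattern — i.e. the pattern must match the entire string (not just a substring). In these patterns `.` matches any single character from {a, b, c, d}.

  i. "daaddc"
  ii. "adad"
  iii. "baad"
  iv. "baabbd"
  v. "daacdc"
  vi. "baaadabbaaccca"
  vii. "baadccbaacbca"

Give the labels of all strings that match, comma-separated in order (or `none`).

i, iii, iv, v, vi

i → match
ii → no match
iii → match
iv → match
v → match
vi → match
vii → no match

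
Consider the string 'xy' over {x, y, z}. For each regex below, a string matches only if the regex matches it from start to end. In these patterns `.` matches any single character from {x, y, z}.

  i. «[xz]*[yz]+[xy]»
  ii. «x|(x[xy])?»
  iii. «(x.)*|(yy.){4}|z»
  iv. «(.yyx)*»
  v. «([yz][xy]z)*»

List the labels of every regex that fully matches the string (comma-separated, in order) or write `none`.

ii, iii

i → no match
ii → match
iii → match
iv → no match
v → no match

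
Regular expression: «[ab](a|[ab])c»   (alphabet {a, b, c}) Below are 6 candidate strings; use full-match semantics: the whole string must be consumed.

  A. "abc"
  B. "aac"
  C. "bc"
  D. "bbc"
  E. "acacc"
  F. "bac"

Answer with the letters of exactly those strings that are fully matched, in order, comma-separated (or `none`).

A, B, D, F

A. "abc" → match
B. "aac" → match
C. "bc" → no match
D. "bbc" → match
E. "acacc" → no match
F. "bac" → match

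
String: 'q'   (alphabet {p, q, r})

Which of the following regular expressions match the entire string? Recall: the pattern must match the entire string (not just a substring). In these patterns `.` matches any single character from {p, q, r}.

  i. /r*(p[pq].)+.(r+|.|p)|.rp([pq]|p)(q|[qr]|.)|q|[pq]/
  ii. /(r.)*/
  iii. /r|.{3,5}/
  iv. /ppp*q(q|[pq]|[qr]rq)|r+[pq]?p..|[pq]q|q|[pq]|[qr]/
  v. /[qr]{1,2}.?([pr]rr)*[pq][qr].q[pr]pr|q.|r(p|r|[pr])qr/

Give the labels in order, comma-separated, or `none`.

i, iv

i → match
ii → no match
iii → no match
iv → match
v → no match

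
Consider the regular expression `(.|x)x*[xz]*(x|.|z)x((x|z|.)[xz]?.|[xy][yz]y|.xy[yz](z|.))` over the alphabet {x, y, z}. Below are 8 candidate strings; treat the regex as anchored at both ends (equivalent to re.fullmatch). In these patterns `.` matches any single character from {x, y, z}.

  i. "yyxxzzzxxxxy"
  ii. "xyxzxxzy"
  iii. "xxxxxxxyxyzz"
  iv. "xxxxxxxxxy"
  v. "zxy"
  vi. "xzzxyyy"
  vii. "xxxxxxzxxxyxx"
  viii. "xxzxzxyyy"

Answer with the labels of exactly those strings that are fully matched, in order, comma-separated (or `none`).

iii, iv, vi, vii, viii

i. "yyxxzzzxxxxy" → no match
ii. "xyxzxxzy" → no match
iii. "xxxxxxxyxyzz" → match
iv. "xxxxxxxxxy" → match
v. "zxy" → no match
vi. "xzzxyyy" → match
vii → match
viii. "xxzxzxyyy" → match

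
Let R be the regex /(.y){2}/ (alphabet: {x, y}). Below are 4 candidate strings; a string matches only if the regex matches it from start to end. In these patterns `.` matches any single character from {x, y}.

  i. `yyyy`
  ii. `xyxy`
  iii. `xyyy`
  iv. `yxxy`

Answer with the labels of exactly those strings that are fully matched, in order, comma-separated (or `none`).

i → match
ii → match
iii → match
iv → no match

i, ii, iii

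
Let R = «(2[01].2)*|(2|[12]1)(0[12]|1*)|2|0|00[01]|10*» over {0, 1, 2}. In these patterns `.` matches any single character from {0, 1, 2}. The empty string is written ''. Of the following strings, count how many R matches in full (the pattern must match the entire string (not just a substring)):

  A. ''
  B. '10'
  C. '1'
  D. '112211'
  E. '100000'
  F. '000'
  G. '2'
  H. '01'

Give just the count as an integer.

6

A → match
B → match
C → match
D → no match
E → match
F → match
G → match
H → no match
Total matched: 6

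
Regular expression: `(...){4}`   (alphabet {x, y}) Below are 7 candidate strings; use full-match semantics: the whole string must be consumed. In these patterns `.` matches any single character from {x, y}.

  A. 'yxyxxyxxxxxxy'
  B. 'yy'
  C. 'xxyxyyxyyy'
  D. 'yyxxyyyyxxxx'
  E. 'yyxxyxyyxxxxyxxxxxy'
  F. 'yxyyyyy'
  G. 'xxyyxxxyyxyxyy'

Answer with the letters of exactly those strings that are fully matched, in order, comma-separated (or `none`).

A → no match
B → no match
C → no match
D → match
E → no match
F → no match
G → no match

D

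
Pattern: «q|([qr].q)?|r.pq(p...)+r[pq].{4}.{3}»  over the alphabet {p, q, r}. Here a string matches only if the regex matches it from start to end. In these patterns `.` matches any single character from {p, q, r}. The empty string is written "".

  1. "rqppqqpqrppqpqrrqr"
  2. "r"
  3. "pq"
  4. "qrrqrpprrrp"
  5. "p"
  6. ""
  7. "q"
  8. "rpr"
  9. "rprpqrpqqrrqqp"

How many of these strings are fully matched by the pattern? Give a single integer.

1 → no match
2 → no match
3 → no match
4 → no match
5 → no match
6 → match
7 → match
8 → no match
9 → no match
Total matched: 2

2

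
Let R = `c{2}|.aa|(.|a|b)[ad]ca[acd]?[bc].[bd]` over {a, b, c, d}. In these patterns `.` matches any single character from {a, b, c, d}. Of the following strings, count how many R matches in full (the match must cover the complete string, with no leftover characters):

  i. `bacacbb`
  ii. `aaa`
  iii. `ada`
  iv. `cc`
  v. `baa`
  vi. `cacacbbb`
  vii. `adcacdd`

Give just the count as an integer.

6

i → match
ii → match
iii → no match
iv → match
v → match
vi → match
vii → match
Total matched: 6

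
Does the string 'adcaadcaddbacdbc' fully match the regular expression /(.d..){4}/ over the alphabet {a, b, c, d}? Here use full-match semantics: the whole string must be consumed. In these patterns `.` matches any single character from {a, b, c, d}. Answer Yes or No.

Yes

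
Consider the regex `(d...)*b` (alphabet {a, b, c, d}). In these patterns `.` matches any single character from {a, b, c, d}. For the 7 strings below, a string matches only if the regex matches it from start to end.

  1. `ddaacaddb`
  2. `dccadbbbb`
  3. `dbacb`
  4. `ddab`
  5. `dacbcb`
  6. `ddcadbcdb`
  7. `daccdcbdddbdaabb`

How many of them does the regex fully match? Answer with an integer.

3

1. `ddaacaddb` → no match
2. `dccadbbbb` → match
3. `dbacb` → match
4. `ddab` → no match
5. `dacbcb` → no match
6. `ddcadbcdb` → match
7 → no match
Total matched: 3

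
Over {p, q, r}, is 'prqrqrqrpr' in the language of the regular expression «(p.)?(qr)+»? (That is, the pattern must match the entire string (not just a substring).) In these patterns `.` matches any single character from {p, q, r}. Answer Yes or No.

No

Every match must end with 'qr', but 'prqrqrqrpr' does not.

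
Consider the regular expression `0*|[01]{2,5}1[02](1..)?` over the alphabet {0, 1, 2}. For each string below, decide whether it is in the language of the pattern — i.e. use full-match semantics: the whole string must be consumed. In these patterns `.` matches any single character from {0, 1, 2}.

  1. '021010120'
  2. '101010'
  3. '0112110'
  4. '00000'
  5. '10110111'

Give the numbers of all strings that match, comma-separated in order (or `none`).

2, 3, 4, 5

1. '021010120' → no match
2. '101010' → match
3. '0112110' → match
4. '00000' → match
5. '10110111' → match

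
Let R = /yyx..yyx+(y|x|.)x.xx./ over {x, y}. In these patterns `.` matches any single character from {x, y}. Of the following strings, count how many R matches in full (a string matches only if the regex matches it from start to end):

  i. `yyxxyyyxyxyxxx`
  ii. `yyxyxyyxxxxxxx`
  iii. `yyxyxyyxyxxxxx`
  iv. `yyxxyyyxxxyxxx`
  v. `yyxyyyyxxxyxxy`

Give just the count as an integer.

5

i → match
ii → match
iii → match
iv → match
v → match
Total matched: 5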